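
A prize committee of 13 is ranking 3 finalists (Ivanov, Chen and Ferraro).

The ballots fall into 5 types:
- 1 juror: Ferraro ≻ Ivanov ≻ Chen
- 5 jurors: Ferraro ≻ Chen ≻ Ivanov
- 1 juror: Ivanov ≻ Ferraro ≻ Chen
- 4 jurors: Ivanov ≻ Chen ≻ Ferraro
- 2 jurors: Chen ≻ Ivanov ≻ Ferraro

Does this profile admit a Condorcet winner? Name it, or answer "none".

Pairwise majorities:
Ivanov vs Chen: Chen wins 7–6.
Ivanov vs Ferraro: Ivanov preferred on 1+4+2 = 7 ballots; Ivanov wins 7–6.
Chen vs Ferraro: Ferraro wins 7–6.
Each nominee drops at least one matchup (Ivanov loses to Chen; Chen loses to Ferraro; Ferraro loses to Ivanov); the cycle Ivanov → Ferraro → Chen → Ivanov rules out a Condorcet winner.

none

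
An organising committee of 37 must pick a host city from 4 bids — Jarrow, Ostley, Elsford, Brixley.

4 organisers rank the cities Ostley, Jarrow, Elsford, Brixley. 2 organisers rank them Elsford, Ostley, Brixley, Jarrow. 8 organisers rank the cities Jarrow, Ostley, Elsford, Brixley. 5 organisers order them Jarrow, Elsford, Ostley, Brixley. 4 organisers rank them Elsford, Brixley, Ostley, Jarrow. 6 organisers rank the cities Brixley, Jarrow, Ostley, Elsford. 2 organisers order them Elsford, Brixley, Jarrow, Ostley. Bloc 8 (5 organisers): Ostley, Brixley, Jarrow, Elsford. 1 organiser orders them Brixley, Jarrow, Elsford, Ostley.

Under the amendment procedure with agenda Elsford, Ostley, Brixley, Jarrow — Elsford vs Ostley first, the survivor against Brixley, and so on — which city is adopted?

Jarrow

Round 1: Elsford vs Ostley — 14–23, Ostley advances.
Round 2: Ostley vs Brixley — 24–13, Ostley advances.
Round 3: Ostley vs Jarrow — 15–22, Jarrow advances.
Jarrow survives the agenda.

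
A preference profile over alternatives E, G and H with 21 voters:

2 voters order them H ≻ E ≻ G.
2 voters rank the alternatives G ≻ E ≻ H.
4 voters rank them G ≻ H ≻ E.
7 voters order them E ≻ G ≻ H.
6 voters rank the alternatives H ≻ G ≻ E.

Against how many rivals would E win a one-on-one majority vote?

0

E against each rival (21 voters):
E vs G: G, 12–9.
E–H: H 12–9.
E beats no one; loses to G, H — 0 pairwise wins.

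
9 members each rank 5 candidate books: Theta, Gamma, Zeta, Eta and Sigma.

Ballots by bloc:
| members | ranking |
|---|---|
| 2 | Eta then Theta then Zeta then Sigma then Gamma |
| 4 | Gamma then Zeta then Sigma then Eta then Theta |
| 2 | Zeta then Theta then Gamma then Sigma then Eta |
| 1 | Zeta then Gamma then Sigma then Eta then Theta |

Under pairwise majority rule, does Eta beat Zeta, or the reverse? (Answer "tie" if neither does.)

Zeta

Ballots ranking Eta above Zeta: 2.
Ballots ranking Zeta above Eta: 9 − 2 = 7.
Zeta wins the head-to-head 7–2.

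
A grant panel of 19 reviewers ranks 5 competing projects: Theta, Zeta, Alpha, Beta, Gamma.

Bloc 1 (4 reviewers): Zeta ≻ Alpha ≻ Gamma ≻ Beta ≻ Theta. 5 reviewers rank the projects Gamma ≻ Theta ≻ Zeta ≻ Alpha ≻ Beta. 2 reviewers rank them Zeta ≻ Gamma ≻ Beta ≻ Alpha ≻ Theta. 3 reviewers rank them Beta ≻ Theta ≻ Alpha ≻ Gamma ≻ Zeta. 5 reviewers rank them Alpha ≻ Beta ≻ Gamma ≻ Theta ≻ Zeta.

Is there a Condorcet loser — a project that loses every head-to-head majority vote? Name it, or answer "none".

Head-to-head results (19 reviewers):
Theta vs Zeta: Theta wins 13–6.
Theta vs Alpha: Alpha, 11–8.
Theta–Beta: Beta 14–5.
Theta vs Gamma: Gamma wins 16–3.
Zeta vs Alpha: Zeta preferred on 4+5+2 = 11 ballots; Zeta wins 11–8.
Zeta vs Beta: Zeta wins 11–8.
Zeta vs Gamma: Zeta is ranked higher on 4+2 = 6 ballots, Gamma on 13. Gamma wins 13–6.
Alpha vs Beta: Alpha is ranked higher on 4+5+5 = 14 ballots, Beta on 5. Alpha wins 14–5.
Alpha vs Gamma: 4+3+5 = 12 for Alpha, 7 for Gamma — Alpha by 12–7.
Beta vs Gamma: 3+5 = 8 for Beta, 11 for Gamma — Gamma by 11–8.
Every project wins at least one matchup (Theta beats Zeta; Zeta beats Alpha; Alpha beats Theta; Beta beats Theta; Gamma beats Theta), so there is no Condorcet loser.

none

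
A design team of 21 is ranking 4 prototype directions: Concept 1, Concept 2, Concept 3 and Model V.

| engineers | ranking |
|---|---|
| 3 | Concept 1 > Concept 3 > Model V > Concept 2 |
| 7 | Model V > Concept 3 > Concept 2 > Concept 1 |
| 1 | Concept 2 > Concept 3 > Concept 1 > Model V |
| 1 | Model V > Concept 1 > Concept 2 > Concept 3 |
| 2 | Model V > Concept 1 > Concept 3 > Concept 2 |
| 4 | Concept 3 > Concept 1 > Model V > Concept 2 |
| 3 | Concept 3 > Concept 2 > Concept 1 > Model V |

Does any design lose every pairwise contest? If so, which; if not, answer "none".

Head-to-head results (21 engineers):
Concept 1–Concept 2: Concept 2 11–10.
Concept 1 vs Concept 3: Concept 3 wins 15–6.
Concept 1–Model V: Concept 1 11–10.
Concept 2–Concept 3: Concept 3 19–2.
Concept 2 vs Model V: Model V, 17–4.
Concept 3–Model V: Concept 3 11–10.
Every design wins at least one matchup (Concept 1 beats Model V; Concept 2 beats Concept 1; Concept 3 beats Concept 1; Model V beats Concept 2), so there is no Condorcet loser.

none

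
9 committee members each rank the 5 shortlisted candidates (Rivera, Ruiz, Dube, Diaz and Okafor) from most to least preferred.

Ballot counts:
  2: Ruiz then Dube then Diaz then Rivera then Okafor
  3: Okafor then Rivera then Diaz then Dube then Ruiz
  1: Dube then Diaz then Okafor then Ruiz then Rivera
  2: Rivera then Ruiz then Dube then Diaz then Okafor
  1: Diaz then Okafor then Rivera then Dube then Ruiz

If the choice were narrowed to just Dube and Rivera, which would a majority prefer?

Rivera

Ballots ranking Dube above Rivera: 2 + 1 = 3.
Ballots ranking Rivera above Dube: 9 − 3 = 6.
Rivera wins the head-to-head 6–3.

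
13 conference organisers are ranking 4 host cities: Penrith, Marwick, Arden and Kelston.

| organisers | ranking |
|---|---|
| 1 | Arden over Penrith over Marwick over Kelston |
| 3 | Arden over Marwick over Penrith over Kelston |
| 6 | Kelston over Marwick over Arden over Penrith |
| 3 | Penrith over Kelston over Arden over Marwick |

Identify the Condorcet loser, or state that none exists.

Pairwise majorities:
Penrith vs Marwick: Marwick, 9–4.
Penrith–Arden: Arden 10–3.
Penrith vs Kelston: Penrith wins 7–6.
Marwick vs Arden: Arden wins 7–6.
Marwick vs Kelston: Marwick preferred on 1+3 = 4 ballots; Kelston wins 9–4.
Arden vs Kelston: Kelston wins 9–4.
Each city has at least one pairwise win (Penrith beats Kelston; Marwick beats Penrith; Arden beats Penrith; Kelston beats Marwick) — no Condorcet loser.

none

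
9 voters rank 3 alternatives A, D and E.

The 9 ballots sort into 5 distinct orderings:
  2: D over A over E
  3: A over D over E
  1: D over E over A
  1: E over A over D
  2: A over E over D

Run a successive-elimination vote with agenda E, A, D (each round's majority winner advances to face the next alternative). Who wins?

A

Round 1: E vs A — 2–7, A advances.
Round 2: A vs D — 6–3, A advances.
The agenda winner is A.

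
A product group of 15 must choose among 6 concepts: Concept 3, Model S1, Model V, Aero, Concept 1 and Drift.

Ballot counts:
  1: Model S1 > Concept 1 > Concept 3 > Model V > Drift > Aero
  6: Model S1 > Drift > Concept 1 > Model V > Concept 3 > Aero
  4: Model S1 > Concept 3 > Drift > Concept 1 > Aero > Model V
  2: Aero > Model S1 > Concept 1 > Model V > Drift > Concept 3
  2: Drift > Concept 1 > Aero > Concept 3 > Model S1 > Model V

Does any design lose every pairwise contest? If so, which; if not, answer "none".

none

Head-to-head results (15 engineers):
Concept 3 vs Model S1: Model S1 wins 13–2.
Concept 3 vs Model V: Model V wins 8–7.
Concept 3–Aero: Concept 3 11–4.
Concept 3 vs Concept 1: Concept 1, 11–4.
Concept 3 vs Drift: 1+4 = 5 for Concept 3, 10 for Drift — Drift by 10–5.
Model S1 vs Model V: Model S1 wins 15–0.
Model S1–Aero: Model S1 11–4.
Model S1 vs Concept 1: 1+6+4+2 = 13 for Model S1, 2 for Concept 1 — Model S1 by 13–2.
Model S1 vs Drift: 1+6+4+2 = 13 for Model S1, 2 for Drift — Model S1 by 13–2.
Model V–Aero: Aero 8–7.
Model V–Concept 1: Concept 1 15–0.
Model V vs Drift: Drift, 12–3.
Aero vs Concept 1: 2 to 13, Concept 1.
Aero vs Drift: 2 for Aero, 13 for Drift — Drift by 13–2.
Concept 1 vs Drift: Drift, 12–3.
Every design wins at least one matchup (Concept 3 beats Aero; Model S1 beats Concept 3; Model V beats Concept 3; Aero beats Model V; Concept 1 beats Concept 3; Drift beats Concept 3), so there is no Condorcet loser.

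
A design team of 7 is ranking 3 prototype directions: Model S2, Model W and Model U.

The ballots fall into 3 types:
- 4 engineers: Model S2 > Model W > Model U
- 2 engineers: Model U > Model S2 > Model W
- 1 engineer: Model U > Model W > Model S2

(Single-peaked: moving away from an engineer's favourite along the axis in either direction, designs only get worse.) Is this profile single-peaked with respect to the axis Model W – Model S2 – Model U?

Axis positions: Model W=1, Model S2=2, Model U=3.
Type 1 (peak Model S2 at position 2): ranking walks positions 2-1-3, expanding outward from the peak — single-peaked.
Type 2 (peak Model U at position 3): ranking walks positions 3-2-1, expanding outward from the peak — single-peaked.
Type 3: ranking walks positions 3-1-2; Model W is ranked above Model S2 even though Model S2 lies between Model W and the peak Model U on the axis — preferences dip and rise again. Not single-peaked.
Type 3 violates single-peakedness, so the profile is not single-peaked on this axis.

no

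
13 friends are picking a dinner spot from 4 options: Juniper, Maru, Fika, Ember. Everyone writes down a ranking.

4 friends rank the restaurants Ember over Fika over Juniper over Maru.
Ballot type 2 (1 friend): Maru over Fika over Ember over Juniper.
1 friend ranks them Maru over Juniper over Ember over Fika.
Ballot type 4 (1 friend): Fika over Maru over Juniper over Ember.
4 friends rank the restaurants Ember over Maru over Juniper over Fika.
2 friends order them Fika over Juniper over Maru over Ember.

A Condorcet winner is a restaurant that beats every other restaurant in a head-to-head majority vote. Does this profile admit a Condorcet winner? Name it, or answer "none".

Pairwise majorities:
Juniper vs Maru: Maru wins 7–6.
Juniper–Fika: Fika 8–5.
Juniper vs Ember: Ember wins 9–4.
Maru vs Fika: Fika wins 7–6.
Maru–Ember: Ember 8–5.
Fika vs Ember: Ember, 9–4.
Only Ember has no losses; Ember is the Condorcet winner.

Ember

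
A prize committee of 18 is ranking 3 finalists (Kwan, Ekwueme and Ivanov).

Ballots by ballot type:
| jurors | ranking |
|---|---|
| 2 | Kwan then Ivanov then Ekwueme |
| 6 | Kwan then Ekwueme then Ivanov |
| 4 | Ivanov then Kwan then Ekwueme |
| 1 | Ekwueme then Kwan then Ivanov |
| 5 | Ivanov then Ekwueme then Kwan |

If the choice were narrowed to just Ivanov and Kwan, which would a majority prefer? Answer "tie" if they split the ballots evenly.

Ballots ranking Ivanov above Kwan: 4 + 5 = 9.
Ballots ranking Kwan above Ivanov: 18 − 9 = 9.
9–9: the pair ties.

tie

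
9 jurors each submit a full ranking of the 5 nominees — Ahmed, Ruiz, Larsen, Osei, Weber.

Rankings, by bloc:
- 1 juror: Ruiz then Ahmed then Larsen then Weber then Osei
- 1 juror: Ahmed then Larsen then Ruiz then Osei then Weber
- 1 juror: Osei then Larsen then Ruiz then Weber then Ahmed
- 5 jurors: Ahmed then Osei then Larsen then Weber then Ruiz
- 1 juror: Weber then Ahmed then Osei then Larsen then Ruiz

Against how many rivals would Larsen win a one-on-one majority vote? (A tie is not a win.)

Larsen against each rival (9 jurors):
Larsen vs Ahmed: Larsen preferred on 1 ballot; Ahmed wins 8–1.
Larsen–Ruiz: Larsen 8–1.
Larsen vs Osei: Larsen is ranked higher on 1+1 = 2 ballots, Osei on 7. Osei wins 7–2.
Larsen vs Weber: 1+1+1+5 = 8 for Larsen, 1 for Weber — Larsen by 8–1.
Larsen beats Ruiz, Weber; loses to Ahmed, Osei — 2 pairwise wins.

2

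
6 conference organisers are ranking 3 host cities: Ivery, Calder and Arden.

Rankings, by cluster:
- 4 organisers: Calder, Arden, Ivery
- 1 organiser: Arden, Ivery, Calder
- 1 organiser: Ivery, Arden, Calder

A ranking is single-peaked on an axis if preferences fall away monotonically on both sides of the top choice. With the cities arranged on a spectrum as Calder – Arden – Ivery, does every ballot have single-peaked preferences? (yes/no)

Axis positions: Calder=1, Arden=2, Ivery=3.
Cluster 1 (peak Calder at position 1): ranking walks positions 1-2-3, expanding outward from the peak — single-peaked.
Cluster 2 (peak Arden at position 2): ranking walks positions 2-3-1, expanding outward from the peak — single-peaked.
Cluster 3 (peak Ivery at position 3): ranking walks positions 3-2-1, expanding outward from the peak — single-peaked.
Every ranking is single-peaked on this axis.

yes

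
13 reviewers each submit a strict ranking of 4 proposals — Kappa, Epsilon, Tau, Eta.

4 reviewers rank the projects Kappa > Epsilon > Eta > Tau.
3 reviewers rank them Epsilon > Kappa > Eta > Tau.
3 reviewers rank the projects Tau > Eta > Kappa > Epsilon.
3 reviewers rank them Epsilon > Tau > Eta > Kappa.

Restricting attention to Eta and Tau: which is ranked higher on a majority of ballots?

Eta

Ballots ranking Eta above Tau: 4 + 3 = 7.
Ballots ranking Tau above Eta: 13 − 7 = 6.
Eta wins the head-to-head 7–6.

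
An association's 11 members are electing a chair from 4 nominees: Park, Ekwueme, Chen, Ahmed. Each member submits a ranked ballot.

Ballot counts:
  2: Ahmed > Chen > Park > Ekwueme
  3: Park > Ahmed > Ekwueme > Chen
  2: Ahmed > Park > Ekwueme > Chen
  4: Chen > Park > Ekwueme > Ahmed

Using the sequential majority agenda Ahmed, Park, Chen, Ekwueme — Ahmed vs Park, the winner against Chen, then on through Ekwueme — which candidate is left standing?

Round 1: Ahmed vs Park — 4–7, Park advances.
Round 2: Park vs Chen — 5–6, Chen advances.
Round 3: Chen vs Ekwueme — 6–5, Chen advances.
The agenda winner is Chen.

Chen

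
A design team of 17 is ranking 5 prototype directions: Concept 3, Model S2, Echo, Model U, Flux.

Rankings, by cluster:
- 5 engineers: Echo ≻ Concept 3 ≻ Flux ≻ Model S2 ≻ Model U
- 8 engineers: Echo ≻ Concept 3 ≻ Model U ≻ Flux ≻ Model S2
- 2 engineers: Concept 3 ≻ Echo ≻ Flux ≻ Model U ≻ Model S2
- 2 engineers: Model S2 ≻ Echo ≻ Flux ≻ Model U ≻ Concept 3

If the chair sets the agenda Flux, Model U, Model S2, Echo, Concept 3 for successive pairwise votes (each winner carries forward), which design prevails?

Round 1: Flux vs Model U — 9–8, Flux advances.
Round 2: Flux vs Model S2 — 15–2, Flux advances.
Round 3: Flux vs Echo — 0–17, Echo advances.
Round 4: Echo vs Concept 3 — 15–2, Echo advances.
The agenda winner is Echo.

Echo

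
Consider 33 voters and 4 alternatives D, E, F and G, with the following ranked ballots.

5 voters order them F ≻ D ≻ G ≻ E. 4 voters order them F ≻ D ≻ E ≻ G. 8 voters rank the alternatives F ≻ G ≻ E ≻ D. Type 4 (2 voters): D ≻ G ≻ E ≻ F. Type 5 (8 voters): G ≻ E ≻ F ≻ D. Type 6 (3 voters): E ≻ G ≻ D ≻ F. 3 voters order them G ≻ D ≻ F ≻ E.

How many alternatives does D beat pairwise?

D against each rival (33 voters):
D vs E: E, 19–14.
D vs F: F wins 25–8.
D vs G: 5+4+2 = 11 for D, 22 for G — G by 22–11.
D beats no one; loses to E, F, G — 0 pairwise wins.

0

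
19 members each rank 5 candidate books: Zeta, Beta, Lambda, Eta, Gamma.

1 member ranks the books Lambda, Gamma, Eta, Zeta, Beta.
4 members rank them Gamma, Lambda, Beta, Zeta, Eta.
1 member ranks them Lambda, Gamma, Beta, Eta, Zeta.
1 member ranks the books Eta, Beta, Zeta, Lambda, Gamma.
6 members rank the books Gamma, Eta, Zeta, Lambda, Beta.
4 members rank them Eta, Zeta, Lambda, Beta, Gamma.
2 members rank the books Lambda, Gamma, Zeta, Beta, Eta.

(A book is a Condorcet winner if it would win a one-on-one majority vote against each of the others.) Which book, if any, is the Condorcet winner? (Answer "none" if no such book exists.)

Check each pair by majority over 19 ballots:
Zeta vs Beta: Zeta is ranked higher on 1+6+4+2 = 13 ballots, Beta on 6. Zeta wins 13–6.
Zeta vs Lambda: 11 to 8, Zeta.
Zeta vs Eta: 6 to 13, Eta.
Zeta vs Gamma: Gamma wins 14–5.
Beta vs Lambda: Lambda wins 18–1.
Beta vs Eta: 4+1+2 = 7 for Beta, 12 for Eta — Eta by 12–7.
Beta vs Gamma: 1+4 = 5 for Beta, 14 for Gamma — Gamma by 14–5.
Lambda vs Eta: Eta wins 11–8.
Lambda vs Gamma: Lambda preferred on 1+1+1+4+2 = 9 ballots; Gamma wins 10–9.
Eta–Gamma: Gamma 14–5.
Gamma defeats every rival head-to-head and is the Condorcet winner.

Gamma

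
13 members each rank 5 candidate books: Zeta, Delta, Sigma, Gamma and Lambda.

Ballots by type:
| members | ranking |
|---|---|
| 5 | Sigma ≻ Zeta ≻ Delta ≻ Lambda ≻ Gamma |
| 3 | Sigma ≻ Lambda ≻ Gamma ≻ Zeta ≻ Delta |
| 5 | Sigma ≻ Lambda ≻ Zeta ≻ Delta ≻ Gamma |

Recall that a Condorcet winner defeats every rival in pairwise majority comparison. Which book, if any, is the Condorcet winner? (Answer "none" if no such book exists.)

Sigma

Head-to-head results (13 members):
Zeta vs Delta: Zeta, 13–0.
Zeta–Sigma: Sigma 13–0.
Zeta–Gamma: Zeta 10–3.
Zeta vs Lambda: 5 to 8, Lambda.
Delta vs Sigma: Delta is ranked higher on 0 ballots, Sigma on 13. Sigma wins 13–0.
Delta vs Gamma: Delta is ranked higher on 5+5 = 10 ballots, Gamma on 3. Delta wins 10–3.
Delta vs Lambda: Lambda wins 8–5.
Sigma vs Gamma: Sigma is ranked higher on 5+3+5 = 13 ballots, Gamma on 0. Sigma wins 13–0.
Sigma vs Lambda: Sigma, 13–0.
Gamma vs Lambda: Lambda, 13–0.
Sigma wins every pairwise contest, so Sigma is the Condorcet winner.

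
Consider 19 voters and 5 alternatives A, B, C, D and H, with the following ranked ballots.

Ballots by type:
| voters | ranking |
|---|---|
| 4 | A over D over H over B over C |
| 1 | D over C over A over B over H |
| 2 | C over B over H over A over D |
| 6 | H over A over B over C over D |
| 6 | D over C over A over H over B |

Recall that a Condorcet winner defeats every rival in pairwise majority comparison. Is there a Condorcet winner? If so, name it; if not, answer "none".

A

Check each pair by majority over 19 ballots:
A vs B: A, 17–2.
A vs C: A, 10–9.
A–D: A 12–7.
A vs H: A, 11–8.
B vs C: B wins 10–9.
B vs D: D wins 11–8.
B vs H: H, 16–3.
C–D: D 11–8.
C vs H: H, 10–9.
D–H: D 11–8.
Only A has no losses; A is the Condorcet winner.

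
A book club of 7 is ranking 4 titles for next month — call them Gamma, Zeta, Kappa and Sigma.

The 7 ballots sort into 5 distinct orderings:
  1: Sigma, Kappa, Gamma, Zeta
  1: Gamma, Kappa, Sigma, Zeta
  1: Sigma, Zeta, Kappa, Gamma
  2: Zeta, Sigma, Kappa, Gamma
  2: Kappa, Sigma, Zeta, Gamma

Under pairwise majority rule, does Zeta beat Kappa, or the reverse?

Ballots ranking Zeta above Kappa: 1 + 2 = 3.
Ballots ranking Kappa above Zeta: 7 − 3 = 4.
Kappa wins the head-to-head 4–3.

Kappa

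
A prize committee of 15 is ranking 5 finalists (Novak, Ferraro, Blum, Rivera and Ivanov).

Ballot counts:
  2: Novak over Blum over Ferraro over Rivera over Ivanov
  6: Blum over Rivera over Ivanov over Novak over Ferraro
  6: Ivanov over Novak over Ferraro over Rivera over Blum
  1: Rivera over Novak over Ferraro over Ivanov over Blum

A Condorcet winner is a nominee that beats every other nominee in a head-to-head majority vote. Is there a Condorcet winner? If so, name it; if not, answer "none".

none

Check each pair by majority over 15 ballots:
Novak vs Ferraro: 2+6+6+1 = 15 for Novak, 0 for Ferraro — Novak by 15–0.
Novak vs Blum: 2+6+1 = 9 for Novak, 6 for Blum — Novak by 9–6.
Novak vs Rivera: Novak is ranked higher on 2+6 = 8 ballots, Rivera on 7. Novak wins 8–7.
Novak vs Ivanov: Novak preferred on 2+1 = 3 ballots; Ivanov wins 12–3.
Ferraro vs Blum: 6+1 = 7 for Ferraro, 8 for Blum — Blum by 8–7.
Ferraro vs Rivera: Ferraro preferred on 2+6 = 8 ballots; Ferraro wins 8–7.
Ferraro vs Ivanov: 3 to 12, Ivanov.
Blum vs Rivera: Blum is ranked higher on 2+6 = 8 ballots, Rivera on 7. Blum wins 8–7.
Blum vs Ivanov: Blum is ranked higher on 2+6 = 8 ballots, Ivanov on 7. Blum wins 8–7.
Rivera vs Ivanov: 2+6+1 = 9 for Rivera, 6 for Ivanov — Rivera by 9–6.
Every nominee loses at least once (Novak loses to Ivanov; Ferraro loses to Novak; Blum loses to Novak; Rivera loses to Novak; Ivanov loses to Blum). The majority relation contains the cycle Novak → Blum → Ivanov → Novak, so there is no Condorcet winner.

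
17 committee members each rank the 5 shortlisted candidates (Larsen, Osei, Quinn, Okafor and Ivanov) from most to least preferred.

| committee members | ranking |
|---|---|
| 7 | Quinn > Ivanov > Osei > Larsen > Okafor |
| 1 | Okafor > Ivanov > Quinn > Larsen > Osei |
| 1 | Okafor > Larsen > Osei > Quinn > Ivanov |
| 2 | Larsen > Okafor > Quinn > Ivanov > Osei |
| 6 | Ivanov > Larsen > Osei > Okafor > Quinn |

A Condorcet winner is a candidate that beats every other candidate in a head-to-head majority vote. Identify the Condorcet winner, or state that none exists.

Check each pair by majority over 17 ballots:
Larsen vs Osei: Larsen wins 10–7.
Larsen vs Quinn: Larsen, 9–8.
Larsen vs Okafor: Larsen wins 15–2.
Larsen vs Ivanov: Ivanov wins 14–3.
Osei vs Quinn: Quinn wins 10–7.
Osei vs Okafor: Osei, 13–4.
Osei–Ivanov: Ivanov 16–1.
Quinn–Okafor: Okafor 10–7.
Quinn vs Ivanov: Quinn, 10–7.
Okafor–Ivanov: Ivanov 13–4.
Each candidate drops at least one matchup (Larsen loses to Ivanov; Osei loses to Larsen; Quinn loses to Larsen; Okafor loses to Larsen; Ivanov loses to Quinn); the cycle Larsen > Quinn > Ivanov > Larsen rules out a Condorcet winner.

none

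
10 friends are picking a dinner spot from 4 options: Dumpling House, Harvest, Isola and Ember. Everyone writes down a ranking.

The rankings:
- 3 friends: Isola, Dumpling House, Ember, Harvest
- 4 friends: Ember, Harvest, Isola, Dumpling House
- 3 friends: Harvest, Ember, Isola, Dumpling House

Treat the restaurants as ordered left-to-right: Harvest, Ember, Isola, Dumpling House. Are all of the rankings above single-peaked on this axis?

yes

Axis positions: Harvest=1, Ember=2, Isola=3, Dumpling House=4.
Ballot type 1 (peak Isola at position 3): ranking walks positions 3-4-2-1, expanding outward from the peak — single-peaked.
Ballot type 2 (peak Ember at position 2): ranking walks positions 2-1-3-4, expanding outward from the peak — single-peaked.
Ballot type 3 (peak Harvest at position 1): ranking walks positions 1-2-3-4, expanding outward from the peak — single-peaked.
Every ranking is single-peaked on this axis.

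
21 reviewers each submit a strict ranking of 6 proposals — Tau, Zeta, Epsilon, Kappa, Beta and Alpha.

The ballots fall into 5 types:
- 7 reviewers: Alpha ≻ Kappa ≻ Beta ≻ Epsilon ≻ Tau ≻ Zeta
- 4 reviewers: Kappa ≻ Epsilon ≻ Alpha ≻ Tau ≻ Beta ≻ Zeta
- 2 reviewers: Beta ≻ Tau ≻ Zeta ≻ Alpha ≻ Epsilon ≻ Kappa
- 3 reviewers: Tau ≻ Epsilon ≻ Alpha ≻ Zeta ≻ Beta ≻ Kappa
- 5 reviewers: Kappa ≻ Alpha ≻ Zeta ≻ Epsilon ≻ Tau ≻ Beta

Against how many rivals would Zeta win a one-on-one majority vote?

0

Zeta against each rival (21 reviewers):
Zeta vs Tau: 5 for Zeta, 16 for Tau — Tau by 16–5.
Zeta vs Epsilon: Epsilon, 14–7.
Zeta–Kappa: Kappa 16–5.
Zeta vs Beta: Zeta preferred on 3+5 = 8 ballots; Beta wins 13–8.
Zeta vs Alpha: 2 for Zeta, 19 for Alpha — Alpha by 19–2.
Zeta beats no one; loses to Tau, Epsilon, Kappa, Beta, Alpha — 0 pairwise wins.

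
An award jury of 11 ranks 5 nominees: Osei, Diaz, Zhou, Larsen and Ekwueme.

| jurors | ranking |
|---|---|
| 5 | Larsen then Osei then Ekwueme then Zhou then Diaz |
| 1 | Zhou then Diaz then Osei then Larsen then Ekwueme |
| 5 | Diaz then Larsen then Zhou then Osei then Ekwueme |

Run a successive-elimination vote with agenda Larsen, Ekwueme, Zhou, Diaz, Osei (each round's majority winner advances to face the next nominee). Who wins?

Round 1: Larsen vs Ekwueme — 11–0, Larsen advances.
Round 2: Larsen vs Zhou — 10–1, Larsen advances.
Round 3: Larsen vs Diaz — 5–6, Diaz advances.
Round 4: Diaz vs Osei — 6–5, Diaz advances.
Diaz survives the agenda.

Diaz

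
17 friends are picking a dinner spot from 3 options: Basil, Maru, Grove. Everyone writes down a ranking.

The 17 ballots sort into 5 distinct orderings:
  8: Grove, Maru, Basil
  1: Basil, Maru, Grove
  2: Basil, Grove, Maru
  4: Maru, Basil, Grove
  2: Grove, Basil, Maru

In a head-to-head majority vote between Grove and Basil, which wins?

Grove

Ballots ranking Grove above Basil: 8 + 2 = 10.
Ballots ranking Basil above Grove: 17 − 10 = 7.
Grove wins the head-to-head 10–7.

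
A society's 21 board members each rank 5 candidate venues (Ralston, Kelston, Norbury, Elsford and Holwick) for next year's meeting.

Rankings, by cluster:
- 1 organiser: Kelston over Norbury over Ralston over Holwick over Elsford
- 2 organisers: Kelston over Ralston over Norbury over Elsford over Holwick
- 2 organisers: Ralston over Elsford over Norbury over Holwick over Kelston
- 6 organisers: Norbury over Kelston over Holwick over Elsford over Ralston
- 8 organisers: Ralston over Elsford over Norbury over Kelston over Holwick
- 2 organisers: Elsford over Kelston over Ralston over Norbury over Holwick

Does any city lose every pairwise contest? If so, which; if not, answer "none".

Holwick

Head-to-head results (21 organisers):
Ralston vs Kelston: Ralston is ranked higher on 2+8 = 10 ballots, Kelston on 11. Kelston wins 11–10.
Ralston vs Norbury: 2+2+8+2 = 14 for Ralston, 7 for Norbury — Ralston by 14–7.
Ralston vs Elsford: Ralston wins 13–8.
Ralston vs Holwick: Ralston is ranked higher on 1+2+2+8+2 = 15 ballots, Holwick on 6. Ralston wins 15–6.
Kelston vs Norbury: Norbury wins 16–5.
Kelston–Elsford: Elsford 12–9.
Kelston–Holwick: Kelston 19–2.
Norbury–Elsford: Elsford 12–9.
Norbury vs Holwick: Norbury preferred on 1+2+2+6+8+2 = 21 ballots; Norbury wins 21–0.
Elsford vs Holwick: Elsford is ranked higher on 2+2+8+2 = 14 ballots, Holwick on 7. Elsford wins 14–7.
Only Holwick has no wins; Holwick is the Condorcet loser.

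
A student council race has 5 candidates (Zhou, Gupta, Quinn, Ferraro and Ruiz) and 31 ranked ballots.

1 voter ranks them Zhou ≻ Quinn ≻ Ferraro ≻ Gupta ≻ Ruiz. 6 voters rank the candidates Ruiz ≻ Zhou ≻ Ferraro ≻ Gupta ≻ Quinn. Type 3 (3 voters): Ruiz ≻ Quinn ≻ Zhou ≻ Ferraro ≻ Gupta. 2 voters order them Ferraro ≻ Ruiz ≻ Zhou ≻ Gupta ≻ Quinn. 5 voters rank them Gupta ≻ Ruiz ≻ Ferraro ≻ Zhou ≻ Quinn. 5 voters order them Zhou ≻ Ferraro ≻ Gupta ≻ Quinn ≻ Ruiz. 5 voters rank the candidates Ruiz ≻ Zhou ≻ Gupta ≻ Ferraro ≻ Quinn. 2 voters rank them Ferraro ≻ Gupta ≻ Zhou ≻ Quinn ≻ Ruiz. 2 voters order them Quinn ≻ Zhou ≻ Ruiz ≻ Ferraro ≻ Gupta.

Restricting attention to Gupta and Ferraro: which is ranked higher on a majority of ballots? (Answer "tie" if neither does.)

Ballots ranking Gupta above Ferraro: 5 + 5 = 10.
Ballots ranking Ferraro above Gupta: 31 − 10 = 21.
Ferraro wins the head-to-head 21–10.

Ferraro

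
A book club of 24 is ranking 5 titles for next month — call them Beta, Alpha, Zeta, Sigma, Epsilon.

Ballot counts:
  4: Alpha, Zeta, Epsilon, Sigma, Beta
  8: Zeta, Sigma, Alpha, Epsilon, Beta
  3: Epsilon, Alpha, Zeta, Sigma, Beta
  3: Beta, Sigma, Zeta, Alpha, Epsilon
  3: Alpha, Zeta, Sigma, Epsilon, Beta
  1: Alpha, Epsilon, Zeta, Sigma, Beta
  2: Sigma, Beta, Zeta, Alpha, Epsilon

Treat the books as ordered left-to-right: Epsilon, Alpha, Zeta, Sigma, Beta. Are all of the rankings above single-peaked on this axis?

Axis positions: Epsilon=1, Alpha=2, Zeta=3, Sigma=4, Beta=5.
Group 1 (peak Alpha at position 2): ranking walks positions 2-3-1-4-5, expanding outward from the peak — single-peaked.
Group 2 (peak Zeta at position 3): ranking walks positions 3-4-2-1-5, expanding outward from the peak — single-peaked.
Group 3 (peak Epsilon at position 1): ranking walks positions 1-2-3-4-5, expanding outward from the peak — single-peaked.
Group 4 (peak Beta at position 5): ranking walks positions 5-4-3-2-1, expanding outward from the peak — single-peaked.
Group 5 (peak Alpha at position 2): ranking walks positions 2-3-4-1-5, expanding outward from the peak — single-peaked.
Group 6 (peak Alpha at position 2): ranking walks positions 2-1-3-4-5, expanding outward from the peak — single-peaked.
Group 7 (peak Sigma at position 4): ranking walks positions 4-5-3-2-1, expanding outward from the peak — single-peaked.
Every ranking is single-peaked on this axis.

yes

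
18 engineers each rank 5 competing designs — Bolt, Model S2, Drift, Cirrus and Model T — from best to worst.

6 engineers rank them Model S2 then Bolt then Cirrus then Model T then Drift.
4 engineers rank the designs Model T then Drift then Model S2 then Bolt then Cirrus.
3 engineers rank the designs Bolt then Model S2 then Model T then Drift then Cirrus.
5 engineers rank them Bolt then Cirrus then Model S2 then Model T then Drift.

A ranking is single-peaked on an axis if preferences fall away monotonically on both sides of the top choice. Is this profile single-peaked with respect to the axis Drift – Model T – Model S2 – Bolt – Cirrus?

Axis positions: Drift=1, Model T=2, Model S2=3, Bolt=4, Cirrus=5.
Ballot type 1 (peak Model S2 at position 3): ranking walks positions 3-4-5-2-1, expanding outward from the peak — single-peaked.
Ballot type 2 (peak Model T at position 2): ranking walks positions 2-1-3-4-5, expanding outward from the peak — single-peaked.
Ballot type 3 (peak Bolt at position 4): ranking walks positions 4-3-2-1-5, expanding outward from the peak — single-peaked.
Ballot type 4 (peak Bolt at position 4): ranking walks positions 4-5-3-2-1, expanding outward from the peak — single-peaked.
Every ranking is single-peaked on this axis.

yes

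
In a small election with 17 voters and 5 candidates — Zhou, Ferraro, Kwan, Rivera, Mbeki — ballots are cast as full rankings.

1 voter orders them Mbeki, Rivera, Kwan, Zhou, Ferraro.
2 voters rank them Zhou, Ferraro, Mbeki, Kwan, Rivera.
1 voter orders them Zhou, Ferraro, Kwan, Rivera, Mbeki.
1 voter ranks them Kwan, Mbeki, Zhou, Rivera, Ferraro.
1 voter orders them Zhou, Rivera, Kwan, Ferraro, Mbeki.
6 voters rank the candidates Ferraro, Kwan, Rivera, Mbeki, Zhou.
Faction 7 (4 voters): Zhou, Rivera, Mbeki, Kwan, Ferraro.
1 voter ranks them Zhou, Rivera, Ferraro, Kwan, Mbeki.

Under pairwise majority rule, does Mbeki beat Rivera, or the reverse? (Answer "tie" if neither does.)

Ballots ranking Mbeki above Rivera: 1 + 2 + 1 = 4.
Ballots ranking Rivera above Mbeki: 17 − 4 = 13.
Rivera wins the head-to-head 13–4.

Rivera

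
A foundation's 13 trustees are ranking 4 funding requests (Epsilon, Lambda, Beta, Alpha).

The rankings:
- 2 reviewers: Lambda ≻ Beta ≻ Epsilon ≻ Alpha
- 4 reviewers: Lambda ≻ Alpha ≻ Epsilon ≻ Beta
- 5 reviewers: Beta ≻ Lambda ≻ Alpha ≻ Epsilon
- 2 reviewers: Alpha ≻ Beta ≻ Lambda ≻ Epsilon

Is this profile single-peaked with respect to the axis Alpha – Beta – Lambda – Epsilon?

Axis positions: Alpha=1, Beta=2, Lambda=3, Epsilon=4.
Group 1 (peak Lambda at position 3): ranking walks positions 3-2-4-1, expanding outward from the peak — single-peaked.
Group 2: ranking walks positions 3-1-4-2; Alpha is ranked above Beta even though Beta lies between Alpha and the peak Lambda on the axis — preferences dip and rise again. Not single-peaked.
Group 3 (peak Beta at position 2): ranking walks positions 2-3-1-4, expanding outward from the peak — single-peaked.
Group 4 (peak Alpha at position 1): ranking walks positions 1-2-3-4, expanding outward from the peak — single-peaked.
Group 2 violates single-peakedness, so the profile is not single-peaked on this axis.

no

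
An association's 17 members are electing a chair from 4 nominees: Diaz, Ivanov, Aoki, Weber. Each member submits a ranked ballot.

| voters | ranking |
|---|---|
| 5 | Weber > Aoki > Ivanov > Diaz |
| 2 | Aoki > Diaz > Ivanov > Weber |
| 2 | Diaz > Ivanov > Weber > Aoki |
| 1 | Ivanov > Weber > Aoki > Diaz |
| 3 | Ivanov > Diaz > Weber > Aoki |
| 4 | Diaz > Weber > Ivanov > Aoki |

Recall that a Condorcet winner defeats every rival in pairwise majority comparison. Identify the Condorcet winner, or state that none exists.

Head-to-head results (17 voters):
Diaz–Ivanov: Ivanov 9–8.
Diaz–Aoki: Diaz 9–8.
Diaz vs Weber: Diaz wins 11–6.
Ivanov–Aoki: Ivanov 10–7.
Ivanov vs Weber: Weber, 9–8.
Aoki–Weber: Weber 15–2.
Each candidate drops at least one matchup (Diaz loses to Ivanov; Ivanov loses to Weber; Aoki loses to Diaz; Weber loses to Diaz); the cycle Diaz beats Weber beats Ivanov beats Diaz rules out a Condorcet winner.

none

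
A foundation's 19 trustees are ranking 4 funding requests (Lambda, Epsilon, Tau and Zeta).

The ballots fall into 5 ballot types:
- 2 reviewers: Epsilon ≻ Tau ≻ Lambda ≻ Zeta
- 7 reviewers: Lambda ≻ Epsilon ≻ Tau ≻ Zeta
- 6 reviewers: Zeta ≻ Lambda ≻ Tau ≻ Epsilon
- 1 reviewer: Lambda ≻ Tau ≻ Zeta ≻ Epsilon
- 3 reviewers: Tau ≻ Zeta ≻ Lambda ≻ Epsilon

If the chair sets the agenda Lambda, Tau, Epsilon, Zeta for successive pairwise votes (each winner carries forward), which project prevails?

Round 1: Lambda vs Tau — 14–5, Lambda advances.
Round 2: Lambda vs Epsilon — 17–2, Lambda advances.
Round 3: Lambda vs Zeta — 10–9, Lambda advances.
The agenda winner is Lambda.

Lambda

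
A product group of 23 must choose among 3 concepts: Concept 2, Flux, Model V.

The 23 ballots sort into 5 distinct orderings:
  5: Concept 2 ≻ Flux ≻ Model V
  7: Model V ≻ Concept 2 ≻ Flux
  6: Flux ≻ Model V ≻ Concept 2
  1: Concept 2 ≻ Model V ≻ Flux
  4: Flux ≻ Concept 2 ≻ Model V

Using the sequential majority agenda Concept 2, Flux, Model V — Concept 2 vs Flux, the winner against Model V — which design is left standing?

Round 1: Concept 2 vs Flux — 13–10, Concept 2 advances.
Round 2: Concept 2 vs Model V — 10–13, Model V advances.
The agenda winner is Model V.

Model V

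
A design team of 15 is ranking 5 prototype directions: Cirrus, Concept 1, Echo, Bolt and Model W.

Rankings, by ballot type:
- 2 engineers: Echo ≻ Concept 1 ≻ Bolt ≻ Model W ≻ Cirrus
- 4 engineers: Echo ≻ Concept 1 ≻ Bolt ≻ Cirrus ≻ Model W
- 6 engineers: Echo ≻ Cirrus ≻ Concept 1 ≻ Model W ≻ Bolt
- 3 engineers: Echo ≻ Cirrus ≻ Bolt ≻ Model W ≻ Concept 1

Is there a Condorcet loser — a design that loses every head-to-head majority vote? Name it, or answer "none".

Model W

Head-to-head results (15 engineers):
Cirrus vs Concept 1: 9 to 6, Cirrus.
Cirrus vs Echo: Cirrus preferred on 0 ballots; Echo wins 15–0.
Cirrus–Bolt: Cirrus 9–6.
Cirrus vs Model W: Cirrus preferred on 4+6+3 = 13 ballots; Cirrus wins 13–2.
Concept 1 vs Echo: 0 to 15, Echo.
Concept 1 vs Bolt: Concept 1, 12–3.
Concept 1 vs Model W: 2+4+6 = 12 for Concept 1, 3 for Model W — Concept 1 by 12–3.
Echo vs Bolt: Echo is ranked higher on 2+4+6+3 = 15 ballots, Bolt on 0. Echo wins 15–0.
Echo vs Model W: 15 to 0, Echo.
Bolt–Model W: Bolt 9–6.
Only Model W has no wins; Model W is the Condorcet loser.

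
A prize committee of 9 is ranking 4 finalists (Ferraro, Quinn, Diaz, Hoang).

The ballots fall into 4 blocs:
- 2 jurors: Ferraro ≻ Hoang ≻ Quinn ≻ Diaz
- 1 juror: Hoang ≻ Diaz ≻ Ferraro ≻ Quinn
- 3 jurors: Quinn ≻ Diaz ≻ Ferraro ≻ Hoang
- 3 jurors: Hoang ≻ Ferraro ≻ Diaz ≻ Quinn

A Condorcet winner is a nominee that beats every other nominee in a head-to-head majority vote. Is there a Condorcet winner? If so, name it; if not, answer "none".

Pairwise majorities:
Ferraro vs Quinn: Ferraro is ranked higher on 2+1+3 = 6 ballots, Quinn on 3. Ferraro wins 6–3.
Ferraro vs Diaz: Ferraro preferred on 2+3 = 5 ballots; Ferraro wins 5–4.
Ferraro vs Hoang: 2+3 = 5 for Ferraro, 4 for Hoang — Ferraro by 5–4.
Quinn vs Diaz: 2+3 = 5 for Quinn, 4 for Diaz — Quinn by 5–4.
Quinn vs Hoang: Quinn preferred on 3 ballots; Hoang wins 6–3.
Diaz vs Hoang: Diaz preferred on 3 ballots; Hoang wins 6–3.
Ferraro wins every pairwise contest, so Ferraro is the Condorcet winner.

Ferraro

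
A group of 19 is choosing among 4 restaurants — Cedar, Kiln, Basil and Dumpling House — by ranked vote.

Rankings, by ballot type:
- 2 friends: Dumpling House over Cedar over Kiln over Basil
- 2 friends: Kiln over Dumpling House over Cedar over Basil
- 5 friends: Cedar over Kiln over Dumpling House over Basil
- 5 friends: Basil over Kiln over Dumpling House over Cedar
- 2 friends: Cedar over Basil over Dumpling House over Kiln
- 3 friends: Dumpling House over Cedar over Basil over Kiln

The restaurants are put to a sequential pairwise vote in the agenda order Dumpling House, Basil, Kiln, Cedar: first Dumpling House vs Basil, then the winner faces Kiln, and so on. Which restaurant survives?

Round 1: Dumpling House vs Basil — 12–7, Dumpling House advances.
Round 2: Dumpling House vs Kiln — 7–12, Kiln advances.
Round 3: Kiln vs Cedar — 7–12, Cedar advances.
The agenda winner is Cedar.

Cedar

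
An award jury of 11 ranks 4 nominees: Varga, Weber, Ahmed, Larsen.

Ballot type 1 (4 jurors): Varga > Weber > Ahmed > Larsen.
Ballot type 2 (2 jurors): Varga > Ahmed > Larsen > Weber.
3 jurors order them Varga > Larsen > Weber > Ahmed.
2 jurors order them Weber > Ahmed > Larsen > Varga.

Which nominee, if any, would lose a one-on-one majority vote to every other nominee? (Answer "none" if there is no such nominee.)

Larsen

Head-to-head results (11 jurors):
Varga vs Weber: Varga wins 9–2.
Varga vs Ahmed: 9 to 2, Varga.
Varga vs Larsen: 4+2+3 = 9 for Varga, 2 for Larsen — Varga by 9–2.
Weber–Ahmed: Weber 9–2.
Weber vs Larsen: 4+2 = 6 for Weber, 5 for Larsen — Weber by 6–5.
Ahmed vs Larsen: Ahmed, 8–3.
Larsen loses to every other nominee — it is the Condorcet loser.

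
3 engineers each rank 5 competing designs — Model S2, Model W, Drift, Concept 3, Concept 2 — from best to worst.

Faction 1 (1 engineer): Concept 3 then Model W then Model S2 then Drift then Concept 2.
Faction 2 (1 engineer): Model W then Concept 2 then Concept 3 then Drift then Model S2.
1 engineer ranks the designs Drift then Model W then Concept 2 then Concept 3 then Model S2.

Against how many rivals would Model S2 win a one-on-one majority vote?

0

Model S2 against each rival (3 engineers):
Model S2 vs Model W: Model S2 preferred on 0 ballots; Model W wins 3–0.
Model S2 vs Drift: 1 to 2, Drift.
Model S2 vs Concept 3: 0 to 3, Concept 3.
Model S2 vs Concept 2: Model S2 is ranked higher on 1 ballot, Concept 2 on 2. Concept 2 wins 2–1.
Model S2 beats no one; loses to Model W, Drift, Concept 3, Concept 2 — 0 pairwise wins.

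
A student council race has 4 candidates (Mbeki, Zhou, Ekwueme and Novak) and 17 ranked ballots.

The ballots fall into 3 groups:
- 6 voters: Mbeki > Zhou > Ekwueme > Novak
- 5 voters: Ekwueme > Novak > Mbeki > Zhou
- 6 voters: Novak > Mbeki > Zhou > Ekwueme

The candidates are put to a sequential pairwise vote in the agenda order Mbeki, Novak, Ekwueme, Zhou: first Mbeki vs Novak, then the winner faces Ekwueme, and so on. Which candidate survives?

Zhou

Round 1: Mbeki vs Novak — 6–11, Novak advances.
Round 2: Novak vs Ekwueme — 6–11, Ekwueme advances.
Round 3: Ekwueme vs Zhou — 5–12, Zhou advances.
The agenda winner is Zhou.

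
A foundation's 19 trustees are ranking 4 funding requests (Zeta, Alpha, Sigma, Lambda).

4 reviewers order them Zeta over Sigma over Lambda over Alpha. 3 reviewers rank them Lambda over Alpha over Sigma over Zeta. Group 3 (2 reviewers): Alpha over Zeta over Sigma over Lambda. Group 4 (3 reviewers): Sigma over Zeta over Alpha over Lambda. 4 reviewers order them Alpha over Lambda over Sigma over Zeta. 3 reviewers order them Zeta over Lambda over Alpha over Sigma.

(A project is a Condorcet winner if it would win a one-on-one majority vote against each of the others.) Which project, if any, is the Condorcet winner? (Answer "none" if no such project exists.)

none

Pairwise majorities:
Zeta vs Alpha: Zeta preferred on 4+3+3 = 10 ballots; Zeta wins 10–9.
Zeta vs Sigma: 4+2+3 = 9 for Zeta, 10 for Sigma — Sigma by 10–9.
Zeta vs Lambda: Zeta is ranked higher on 4+2+3+3 = 12 ballots, Lambda on 7. Zeta wins 12–7.
Alpha vs Sigma: 3+2+4+3 = 12 for Alpha, 7 for Sigma — Alpha by 12–7.
Alpha vs Lambda: Alpha is ranked higher on 2+3+4 = 9 ballots, Lambda on 10. Lambda wins 10–9.
Sigma vs Lambda: 4+2+3 = 9 for Sigma, 10 for Lambda — Lambda by 10–9.
Every project loses at least once (Zeta loses to Sigma; Alpha loses to Zeta; Sigma loses to Alpha; Lambda loses to Zeta). The majority relation contains the cycle Zeta → Alpha → Sigma → Zeta, so there is no Condorcet winner.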